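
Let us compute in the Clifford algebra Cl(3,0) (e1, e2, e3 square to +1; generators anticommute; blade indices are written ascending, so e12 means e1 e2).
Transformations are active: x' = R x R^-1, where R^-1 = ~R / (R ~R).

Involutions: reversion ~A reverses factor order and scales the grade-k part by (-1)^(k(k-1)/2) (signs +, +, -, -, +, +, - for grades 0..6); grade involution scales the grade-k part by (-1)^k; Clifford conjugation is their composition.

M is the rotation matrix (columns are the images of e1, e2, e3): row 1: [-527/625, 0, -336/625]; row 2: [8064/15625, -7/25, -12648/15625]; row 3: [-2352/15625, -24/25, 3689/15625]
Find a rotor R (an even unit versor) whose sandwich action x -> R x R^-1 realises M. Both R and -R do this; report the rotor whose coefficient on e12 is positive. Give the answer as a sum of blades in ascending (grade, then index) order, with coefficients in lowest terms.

Method: write R = a + b12*e12 + b13*e13 + b23*e23 with a^2 + b12^2 + b13^2 + b23^2 = 1 (so R^-1 = ~R). Expanding the columns R e_j ~R gives tr M = 4a^2 - 1 and, from the antisymmetric part, M21 - M12 = -4a*b12, M13 - M31 = 4a*b13, M32 - M23 = -4a*b23.
Here tr M = -13861/15625, so a^2 = (1 + tr M)/4 = 441/15625 and a = ±21/125. Taking a = 21/125: M21 - M12 = 8064/15625, M13 - M31 = -6048/15625, M32 - M23 = -2352/15625, giving b12 = -96/125, b13 = -72/125, b23 = 28/125, i.e. R = 21/125 - 96/125*e12 - 72/125*e13 + 28/125*e23.
Its e12 coefficient is negative, so report the other preimage -R.
Answer: -21/125 + 96/125*e12 + 72/125*e13 - 28/125*e23. Key observation: the double cover Spin(3) -> SO(3) sends R and -R to the same matrix (trace -13861/15625 here), so the stated sign of the e12 coefficient is what selects one sheet.


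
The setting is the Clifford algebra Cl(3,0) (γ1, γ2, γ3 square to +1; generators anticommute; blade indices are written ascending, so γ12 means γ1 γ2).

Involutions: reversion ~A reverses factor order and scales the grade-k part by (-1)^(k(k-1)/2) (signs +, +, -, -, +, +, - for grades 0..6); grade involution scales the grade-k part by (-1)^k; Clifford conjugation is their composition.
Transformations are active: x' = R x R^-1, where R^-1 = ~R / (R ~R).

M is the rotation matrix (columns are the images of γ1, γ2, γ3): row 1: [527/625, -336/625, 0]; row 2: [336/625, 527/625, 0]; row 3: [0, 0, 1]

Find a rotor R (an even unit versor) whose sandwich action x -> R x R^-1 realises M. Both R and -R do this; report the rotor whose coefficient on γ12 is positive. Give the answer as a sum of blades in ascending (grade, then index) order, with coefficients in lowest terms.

Method: write R = a + b12*γ12 + b13*γ13 + b23*γ23 with a^2 + b12^2 + b13^2 + b23^2 = 1 (so R^-1 = ~R). Expanding the columns R e_j ~R gives tr M = 4a^2 - 1 and, from the antisymmetric part, M21 - M12 = -4a*b12, M13 - M31 = 4a*b13, M32 - M23 = -4a*b23.
Here tr M = 1679/625, so a^2 = (1 + tr M)/4 = 576/625 and a = ±24/25. Taking a = 24/25: M21 - M12 = 672/625, M13 - M31 = 0, M32 - M23 = 0, giving b12 = -7/25, b13 = 0, b23 = 0, i.e. R = 24/25 - 7/25*γ12.
Its γ12 coefficient is negative, so report the other preimage -R.
Answer: -24/25 + 7/25*γ12. Uniqueness: Spin(3) -> SO(3) maps R and -R to the same rotation of trace 1679/625; fixing the sign of the γ12 coefficient removes the ambiguity.


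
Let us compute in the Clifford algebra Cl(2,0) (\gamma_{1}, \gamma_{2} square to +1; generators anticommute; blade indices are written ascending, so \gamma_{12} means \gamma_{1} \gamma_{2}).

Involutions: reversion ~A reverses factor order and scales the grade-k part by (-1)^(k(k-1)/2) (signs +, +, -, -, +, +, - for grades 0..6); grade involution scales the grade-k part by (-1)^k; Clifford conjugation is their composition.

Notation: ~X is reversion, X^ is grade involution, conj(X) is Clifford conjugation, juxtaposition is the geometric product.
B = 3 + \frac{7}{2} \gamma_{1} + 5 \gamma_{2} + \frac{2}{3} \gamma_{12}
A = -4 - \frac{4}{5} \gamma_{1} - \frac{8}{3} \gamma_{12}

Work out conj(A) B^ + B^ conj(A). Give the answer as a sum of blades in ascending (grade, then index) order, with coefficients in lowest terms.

first term: -\frac{746}{45} + \frac{46}{15} \gamma_{1} + \frac{448}{15} \gamma_{2} + \frac{4}{3} \gamma_{12}
second term: -\frac{746}{45} + \frac{446}{15} \gamma_{1} + \frac{152}{15} \gamma_{2} + \frac{28}{3} \gamma_{12}
Answer: -\frac{1492}{45} + \frac{164}{5} \gamma_{1} + 40 \gamma_{2} + \frac{32}{3} \gamma_{12}


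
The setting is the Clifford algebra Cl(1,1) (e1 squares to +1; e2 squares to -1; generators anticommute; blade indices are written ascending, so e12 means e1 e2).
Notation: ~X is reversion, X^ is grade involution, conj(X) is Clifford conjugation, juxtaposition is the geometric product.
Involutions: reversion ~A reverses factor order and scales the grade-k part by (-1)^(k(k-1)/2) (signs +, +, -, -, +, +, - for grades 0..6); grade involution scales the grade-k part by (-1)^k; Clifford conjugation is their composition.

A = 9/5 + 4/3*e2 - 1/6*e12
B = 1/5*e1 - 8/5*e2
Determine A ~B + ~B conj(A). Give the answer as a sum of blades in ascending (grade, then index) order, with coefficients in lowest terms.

first term: 32/15 + 7/75*e1 - 427/150*e2 - 4/15*e12
second term: -32/15 + 7/75*e1 - 427/150*e2 - 4/15*e12
Answer: 14/75*e1 - 427/75*e2 - 8/15*e12


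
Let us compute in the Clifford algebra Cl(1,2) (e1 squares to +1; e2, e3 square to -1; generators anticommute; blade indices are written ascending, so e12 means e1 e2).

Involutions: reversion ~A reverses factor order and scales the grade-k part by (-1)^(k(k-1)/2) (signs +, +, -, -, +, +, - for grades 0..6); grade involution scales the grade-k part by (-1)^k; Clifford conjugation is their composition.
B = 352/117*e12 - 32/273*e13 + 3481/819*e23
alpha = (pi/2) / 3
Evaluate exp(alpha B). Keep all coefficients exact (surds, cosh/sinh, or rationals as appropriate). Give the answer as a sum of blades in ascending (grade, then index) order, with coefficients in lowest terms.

B^2 term by term: the squares give (352/117)^2*(e12)^2 + (-32/273)^2*(e13)^2 + (3481/819)^2*(e23)^2 = 123904/13689*(+1) + 1024/74529*(+1) + 12117361/670761*(-1) = -9 (each basis 2-blade squares to minus the product of its generators' squares); cross terms between blades sharing an index anticommute and cancel. So B^2 = -9.
B^2 = -9 — since the square is negative, the closed form is circular: l = 3, alpha*l = pi/2, so exp(alpha B) = cos(pi/2) + (sin(pi/2)/3)*B = 0 + (1/3)*B.
Answer: 352/351*e12 - 32/819*e13 + 3481/2457*e23


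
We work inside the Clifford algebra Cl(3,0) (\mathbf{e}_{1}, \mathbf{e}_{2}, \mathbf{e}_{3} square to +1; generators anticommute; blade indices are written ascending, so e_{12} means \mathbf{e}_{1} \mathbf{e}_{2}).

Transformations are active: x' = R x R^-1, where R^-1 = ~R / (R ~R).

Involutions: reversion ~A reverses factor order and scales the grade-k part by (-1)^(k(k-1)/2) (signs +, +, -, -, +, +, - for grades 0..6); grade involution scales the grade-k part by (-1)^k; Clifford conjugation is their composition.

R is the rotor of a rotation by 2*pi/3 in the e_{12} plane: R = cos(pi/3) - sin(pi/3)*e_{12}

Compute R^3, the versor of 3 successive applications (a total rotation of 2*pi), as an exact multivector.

Rotor phase runs at HALF the rotation angle; powers of one rotor simply add phase, so after 3 steps in e_{12} the phase is 3*pi/3 = \pi and R^3 = cos(\pi) - sin(\pi)*e_{12}.
cos(\pi) = -1 and sin(\pi) = 0, so R^3 = -1. The total rotation 2*pi is 1 full turn, so every vector returns to itself, yet the rotor is -1, on the OTHER sheet of the double cover (an odd number of 2*pi turns).
Answer: -1


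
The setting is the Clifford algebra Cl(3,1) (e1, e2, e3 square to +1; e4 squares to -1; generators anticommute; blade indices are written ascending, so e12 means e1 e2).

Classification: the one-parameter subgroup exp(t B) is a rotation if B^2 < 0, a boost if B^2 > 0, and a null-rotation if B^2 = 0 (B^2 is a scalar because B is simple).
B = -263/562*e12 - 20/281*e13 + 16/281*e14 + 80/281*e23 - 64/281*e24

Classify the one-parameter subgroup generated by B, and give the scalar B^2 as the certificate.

B^2 term by term: the squares give (-263/562)^2*(e12)^2 + (-20/281)^2*(e13)^2 + (16/281)^2*(e14)^2 + (80/281)^2*(e23)^2 + (-64/281)^2*(e24)^2 = 69169/315844*(-1) + 400/78961*(-1) + 256/78961*(+1) + 6400/78961*(-1) + 4096/78961*(+1) = -1/4 (each basis 2-blade squares to minus the product of its generators' squares); cross terms between blades sharing an index anticommute and cancel; the commuting (index-disjoint) pairs give grade-4 terms 2*c*c'*(blade product), which cancel blade by blade — e1234: -2560/78961 + 2560/78961 = 0 — confirming B is simple. So B^2 = -1/4.
Answer: rotation, certificate B^2 = -1/4. B^2 = -1/4 is basis-independent, so its sign is the whole story.


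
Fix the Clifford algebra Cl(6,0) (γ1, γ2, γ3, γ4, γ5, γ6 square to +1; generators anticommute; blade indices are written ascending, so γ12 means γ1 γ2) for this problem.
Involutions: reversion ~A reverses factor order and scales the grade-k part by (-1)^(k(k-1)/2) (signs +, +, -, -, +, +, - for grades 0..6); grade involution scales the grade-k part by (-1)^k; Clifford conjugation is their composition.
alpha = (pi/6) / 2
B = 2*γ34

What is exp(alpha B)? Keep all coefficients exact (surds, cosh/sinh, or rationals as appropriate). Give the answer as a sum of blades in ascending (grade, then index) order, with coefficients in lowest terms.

B^2 = (2)^2*(γ34)^2 = 4*(-1) = -4 (a basis 2-blade squares to minus the product of its generators' squares).
B^2 = -4 — the negative square puts this in the circular regime; l = 2, alpha*l = pi/6, so exp(alpha B) = cos(pi/6) + (sin(pi/6)/2)*B = sqrt(3)/2 + (1/4)*B.
Answer: sqrt(3)/2 + 1/2*γ34


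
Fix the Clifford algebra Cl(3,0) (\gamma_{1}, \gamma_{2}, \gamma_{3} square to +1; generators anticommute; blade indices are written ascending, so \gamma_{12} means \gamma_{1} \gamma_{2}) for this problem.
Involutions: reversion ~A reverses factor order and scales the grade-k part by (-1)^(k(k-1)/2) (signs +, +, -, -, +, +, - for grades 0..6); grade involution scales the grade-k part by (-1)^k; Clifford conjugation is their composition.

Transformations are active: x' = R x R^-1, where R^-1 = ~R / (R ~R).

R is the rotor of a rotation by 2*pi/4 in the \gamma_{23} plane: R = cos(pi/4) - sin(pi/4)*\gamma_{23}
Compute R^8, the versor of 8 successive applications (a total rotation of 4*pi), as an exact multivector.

Because a rotor carries half the rotation angle, composing 8 copies of this \gamma_{23}-plane rotor multiplies the phase: 8*(pi/4) = 2 \pi, hence R^8 = cos(2 \pi) - sin(2 \pi)*\gamma_{23}.
cos(2 \pi) = 1 and sin(2 \pi) = 0, so R^8 = 1. The total rotation 4*pi is 2 full turns, so every vector returns to itself, yet the rotor is +1, back on the identity sheet (an even number of 2*pi turns).
Answer: 1


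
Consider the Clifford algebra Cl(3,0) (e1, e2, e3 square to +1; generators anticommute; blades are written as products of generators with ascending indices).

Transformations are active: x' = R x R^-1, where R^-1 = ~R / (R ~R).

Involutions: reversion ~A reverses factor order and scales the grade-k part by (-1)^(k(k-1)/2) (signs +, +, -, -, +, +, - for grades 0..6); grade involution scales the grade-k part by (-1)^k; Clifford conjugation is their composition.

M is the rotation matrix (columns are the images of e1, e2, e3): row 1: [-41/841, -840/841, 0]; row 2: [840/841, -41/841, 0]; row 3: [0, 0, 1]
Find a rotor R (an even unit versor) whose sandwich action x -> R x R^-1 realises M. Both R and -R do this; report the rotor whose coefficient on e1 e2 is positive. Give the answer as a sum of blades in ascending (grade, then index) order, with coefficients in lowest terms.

Method: write R = a + b12*e1 e2 + b13*e1 e3 + b23*e2 e3 with a^2 + b12^2 + b13^2 + b23^2 = 1 (so R^-1 = ~R). Expanding the columns R e_j ~R gives tr M = 4a^2 - 1 and, from the antisymmetric part, M21 - M12 = -4a*b12, M13 - M31 = 4a*b13, M32 - M23 = -4a*b23.
Here tr M = 759/841, so a^2 = (1 + tr M)/4 = 400/841 and a = ±20/29. Taking a = 20/29: M21 - M12 = 1680/841, M13 - M31 = 0, M32 - M23 = 0, giving b12 = -21/29, b13 = 0, b23 = 0, i.e. R = 20/29 - 21/29*e1 e2.
Its e1 e2 coefficient is negative, so report the other preimage -R.
Answer: -20/29 + 21/29*e1 e2. Key observation: the double cover Spin(3) -> SO(3) sends R and -R to the same matrix (trace 759/841 here), so the stated sign of the e1 e2 coefficient is what selects one sheet.


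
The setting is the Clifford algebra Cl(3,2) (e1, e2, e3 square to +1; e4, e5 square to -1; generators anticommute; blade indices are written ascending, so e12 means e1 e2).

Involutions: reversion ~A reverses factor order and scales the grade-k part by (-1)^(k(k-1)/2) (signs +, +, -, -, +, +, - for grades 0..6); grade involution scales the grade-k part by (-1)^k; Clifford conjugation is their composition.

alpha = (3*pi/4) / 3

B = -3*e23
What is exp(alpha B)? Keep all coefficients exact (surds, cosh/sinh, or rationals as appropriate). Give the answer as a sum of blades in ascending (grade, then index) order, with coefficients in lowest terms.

B^2 = (-3)^2*(e23)^2 = 9*(-1) = -9 (a basis 2-blade squares to minus the product of its generators' squares).
B^2 = -9 — the series telescopes trigonometrically here: l = 3, alpha*l = 3*pi/4, so exp(alpha B) = cos(3*pi/4) + (sin(3*pi/4)/3)*B = -sqrt(2)/2 + (sqrt(2)/6)*B.
Answer: -sqrt(2)/2 - sqrt(2)/2*e23


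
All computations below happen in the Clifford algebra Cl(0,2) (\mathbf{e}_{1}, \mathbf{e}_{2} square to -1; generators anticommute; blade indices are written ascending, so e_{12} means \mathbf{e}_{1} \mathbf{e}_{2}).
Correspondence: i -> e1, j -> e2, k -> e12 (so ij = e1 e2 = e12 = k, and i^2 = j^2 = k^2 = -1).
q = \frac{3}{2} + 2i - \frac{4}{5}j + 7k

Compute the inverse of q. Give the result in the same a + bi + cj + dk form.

In blades: q = \frac{3}{2} + 2 e_{1} - \frac{4}{5} e_{2} + 7 e_{12}.
With qbar = \frac{3}{2} - 2 e_{1} + \frac{4}{5} e_{2} - 7 e_{12} (scalar fixed, mapped units negated), q qbar = \frac{5589}{100} (the sum of squared coefficients), so q^-1 = qbar / (\frac{5589}{100}) = \frac{50}{1863} - \frac{200}{5589} e_{1} + \frac{80}{5589} e_{2} - \frac{700}{5589} e_{12}; translating back:
Answer: \frac{50}{1863} - \frac{200}{5589}i + \frac{80}{5589}j - \frac{700}{5589}k


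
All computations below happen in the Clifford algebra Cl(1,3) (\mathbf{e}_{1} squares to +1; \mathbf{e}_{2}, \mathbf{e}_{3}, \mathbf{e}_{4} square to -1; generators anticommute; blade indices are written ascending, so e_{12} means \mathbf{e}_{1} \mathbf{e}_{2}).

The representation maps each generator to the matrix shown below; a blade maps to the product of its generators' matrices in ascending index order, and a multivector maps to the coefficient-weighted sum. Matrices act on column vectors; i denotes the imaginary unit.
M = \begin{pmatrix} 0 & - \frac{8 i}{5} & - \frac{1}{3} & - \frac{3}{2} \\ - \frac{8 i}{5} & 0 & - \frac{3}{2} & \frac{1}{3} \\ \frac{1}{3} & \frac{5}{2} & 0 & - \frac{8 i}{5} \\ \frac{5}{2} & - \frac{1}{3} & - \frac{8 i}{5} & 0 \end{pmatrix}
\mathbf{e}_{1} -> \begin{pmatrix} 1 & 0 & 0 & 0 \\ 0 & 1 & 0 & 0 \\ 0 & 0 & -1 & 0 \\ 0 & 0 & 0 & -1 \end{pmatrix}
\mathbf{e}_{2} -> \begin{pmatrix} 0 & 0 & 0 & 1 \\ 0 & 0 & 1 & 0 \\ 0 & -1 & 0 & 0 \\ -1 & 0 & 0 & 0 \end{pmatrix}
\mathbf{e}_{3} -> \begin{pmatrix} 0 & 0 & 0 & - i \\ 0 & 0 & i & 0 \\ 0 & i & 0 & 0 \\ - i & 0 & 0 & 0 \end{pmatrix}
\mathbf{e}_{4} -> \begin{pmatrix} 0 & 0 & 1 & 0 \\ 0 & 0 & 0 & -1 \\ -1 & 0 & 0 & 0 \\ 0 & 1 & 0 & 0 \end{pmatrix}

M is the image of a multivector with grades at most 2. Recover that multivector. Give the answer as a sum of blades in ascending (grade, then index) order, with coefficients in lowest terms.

Method: the blade images are trace-orthogonal — tr(rho(e_A) rho(e_B)^-1) = 4 if A = B and 0 otherwise — and rho(e_A)^-1 = (e_A)^2 * rho(e_A) with (e_A)^2 = +1 or -1, so the coefficient of e_A in the preimage is (e_A)^2 * tr(M rho(e_A))/4.
Nonzero projections over blades of grade <= 2: e_{2}: (e_{2})^2 = -1, tr(M rho(e_{2})) = 8, coefficient -2; e_{4}: (e_{4})^2 = -1, tr(M rho(e_{4})) = \frac{4}{3}, coefficient -\frac{1}{3}; e_{12}: (e_{12})^2 = +1, tr(M rho(e_{12})) = 2, coefficient \frac{1}{2}; e_{34}: (e_{34})^2 = -1, tr(M rho(e_{34})) = - \frac{32}{5}, coefficient \frac{8}{5}. Every other blade of grade <= 2 projects to 0.
Answer: -2 e_{2} - \frac{1}{3} e_{4} + \frac{1}{2} e_{12} + \frac{8}{5} e_{34}


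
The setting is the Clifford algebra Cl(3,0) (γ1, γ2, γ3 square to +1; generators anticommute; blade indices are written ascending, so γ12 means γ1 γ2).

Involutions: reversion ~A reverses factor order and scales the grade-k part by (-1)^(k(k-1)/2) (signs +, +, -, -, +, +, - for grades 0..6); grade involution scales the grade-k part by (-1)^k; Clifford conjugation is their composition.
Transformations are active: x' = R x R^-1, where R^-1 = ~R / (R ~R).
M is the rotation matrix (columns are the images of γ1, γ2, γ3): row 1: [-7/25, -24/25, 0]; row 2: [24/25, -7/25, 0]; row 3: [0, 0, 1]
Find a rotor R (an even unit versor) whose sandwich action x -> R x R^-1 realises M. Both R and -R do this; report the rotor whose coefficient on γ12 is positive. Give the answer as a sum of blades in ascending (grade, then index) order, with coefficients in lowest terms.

Method: write R = a + b12*γ12 + b13*γ13 + b23*γ23 with a^2 + b12^2 + b13^2 + b23^2 = 1 (so R^-1 = ~R). Expanding the columns R e_j ~R gives tr M = 4a^2 - 1 and, from the antisymmetric part, M21 - M12 = -4a*b12, M13 - M31 = 4a*b13, M32 - M23 = -4a*b23.
Here tr M = 11/25, so a^2 = (1 + tr M)/4 = 9/25 and a = ±3/5. Taking a = 3/5: M21 - M12 = 48/25, M13 - M31 = 0, M32 - M23 = 0, giving b12 = -4/5, b13 = 0, b23 = 0, i.e. R = 3/5 - 4/5*γ12.
Its γ12 coefficient is negative, so report the other preimage -R.
Answer: -3/5 + 4/5*γ12. Note: both R and -R realise this M (trace 11/25); the covering map identifies them, and the γ12-coefficient sign is the tie-breaker.


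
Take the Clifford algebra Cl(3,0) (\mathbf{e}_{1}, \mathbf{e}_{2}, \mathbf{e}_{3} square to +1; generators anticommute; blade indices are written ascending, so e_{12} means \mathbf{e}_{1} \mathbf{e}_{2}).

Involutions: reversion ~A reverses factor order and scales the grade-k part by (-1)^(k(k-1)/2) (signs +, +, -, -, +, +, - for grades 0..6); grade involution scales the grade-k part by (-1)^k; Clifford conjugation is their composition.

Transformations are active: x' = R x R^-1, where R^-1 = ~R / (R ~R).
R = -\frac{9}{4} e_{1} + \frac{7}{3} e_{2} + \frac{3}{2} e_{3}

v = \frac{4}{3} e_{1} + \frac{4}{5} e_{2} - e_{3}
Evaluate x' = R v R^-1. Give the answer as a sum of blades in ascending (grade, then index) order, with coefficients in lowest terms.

~R = -\frac{9}{4} e_{1} + \frac{7}{3} e_{2} + \frac{3}{2} e_{3}, and R ~R = \frac{1837}{144}, so R^-1 = ~R / (\frac{1837}{144}).
R v = -\frac{79}{30} - \frac{221}{45} e_{12} + \frac{1}{4} e_{13} - \frac{53}{15} e_{23}
Answer: -\frac{11144}{27555} e_{1} - \frac{16196}{9185} e_{2} + \frac{3497}{9185} e_{3}


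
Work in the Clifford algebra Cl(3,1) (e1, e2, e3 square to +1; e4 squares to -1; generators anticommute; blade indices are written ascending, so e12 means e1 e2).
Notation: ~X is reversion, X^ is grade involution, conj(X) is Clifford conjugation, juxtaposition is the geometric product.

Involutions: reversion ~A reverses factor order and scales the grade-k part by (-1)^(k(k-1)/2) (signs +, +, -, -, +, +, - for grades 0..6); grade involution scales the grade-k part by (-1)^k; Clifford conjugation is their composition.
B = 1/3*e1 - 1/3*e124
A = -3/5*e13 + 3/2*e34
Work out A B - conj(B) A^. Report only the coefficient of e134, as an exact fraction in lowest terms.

first term: 1/5*e3 + 1/2*e123 + 1/2*e134 + 1/5*e234
second term: 1/5*e3 - 1/2*e123 - 1/2*e134 - 1/5*e234
Answer: 1


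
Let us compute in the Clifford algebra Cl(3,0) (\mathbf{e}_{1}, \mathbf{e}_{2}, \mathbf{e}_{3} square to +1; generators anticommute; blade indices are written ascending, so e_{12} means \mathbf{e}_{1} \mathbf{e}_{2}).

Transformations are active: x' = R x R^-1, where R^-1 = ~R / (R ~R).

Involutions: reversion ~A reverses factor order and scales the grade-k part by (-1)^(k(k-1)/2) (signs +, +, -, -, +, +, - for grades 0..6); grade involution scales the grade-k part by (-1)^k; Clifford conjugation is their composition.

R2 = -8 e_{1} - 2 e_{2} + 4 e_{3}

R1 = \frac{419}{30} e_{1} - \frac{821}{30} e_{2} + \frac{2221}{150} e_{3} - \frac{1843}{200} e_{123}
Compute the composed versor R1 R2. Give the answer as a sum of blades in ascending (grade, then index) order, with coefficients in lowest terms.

Distribute over the terms of R2 (each basis-blade product reordered to ascending indices, repeated generators contracted through their squares):
R1 (-8 e_{1}) = -\frac{1676}{15} - \frac{3284}{15} e_{12} + \frac{8884}{75} e_{13} + \frac{1843}{25} e_{23}
R1 (-2 e_{2}) = \frac{821}{15} - \frac{419}{15} e_{12} - \frac{1843}{100} e_{13} + \frac{2221}{75} e_{23}
R1 (4 e_{3}) = \frac{4442}{75} - \frac{1843}{50} e_{12} + \frac{838}{15} e_{13} - \frac{1642}{15} e_{23}
Summing the partial products and collecting blades:
Answer: \frac{167}{75} - \frac{42559}{150} e_{12} + \frac{15589}{100} e_{13} - \frac{92}{15} e_{23}


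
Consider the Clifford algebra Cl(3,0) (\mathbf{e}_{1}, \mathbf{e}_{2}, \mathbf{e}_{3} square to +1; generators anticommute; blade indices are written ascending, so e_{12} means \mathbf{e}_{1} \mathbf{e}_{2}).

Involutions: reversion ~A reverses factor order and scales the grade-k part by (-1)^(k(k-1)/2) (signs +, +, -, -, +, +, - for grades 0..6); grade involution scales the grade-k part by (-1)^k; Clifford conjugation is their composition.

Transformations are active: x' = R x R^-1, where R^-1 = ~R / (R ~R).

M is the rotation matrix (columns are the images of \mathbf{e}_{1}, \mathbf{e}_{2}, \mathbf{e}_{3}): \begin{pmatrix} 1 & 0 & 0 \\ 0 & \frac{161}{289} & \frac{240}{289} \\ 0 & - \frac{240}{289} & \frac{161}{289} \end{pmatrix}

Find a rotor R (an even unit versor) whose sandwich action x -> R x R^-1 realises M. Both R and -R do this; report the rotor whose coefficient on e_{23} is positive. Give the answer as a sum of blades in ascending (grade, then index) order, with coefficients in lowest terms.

Method: write R = a + b12*e_{12} + b13*e_{13} + b23*e_{23} with a^2 + b12^2 + b13^2 + b23^2 = 1 (so R^-1 = ~R). Expanding the columns R e_j ~R gives tr M = 4a^2 - 1 and, from the antisymmetric part, M21 - M12 = -4a*b12, M13 - M31 = 4a*b13, M32 - M23 = -4a*b23.
Here tr M = \frac{611}{289}, so a^2 = (1 + tr M)/4 = \frac{225}{289} and a = ±\frac{15}{17}. Taking a = \frac{15}{17}: M21 - M12 = 0, M13 - M31 = 0, M32 - M23 = -\frac{480}{289}, giving b12 = 0, b13 = 0, b23 = \frac{8}{17}, i.e. R = \frac{15}{17} + \frac{8}{17} e_{23}.
Its e_{23} coefficient is already positive.
Answer: \frac{15}{17} + \frac{8}{17} e_{23}. Sheet selection: the two-to-one cover makes ±R indistinguishable at the matrix level (trace \frac{611}{289}), so uniqueness comes from the required sign on e_{23}.


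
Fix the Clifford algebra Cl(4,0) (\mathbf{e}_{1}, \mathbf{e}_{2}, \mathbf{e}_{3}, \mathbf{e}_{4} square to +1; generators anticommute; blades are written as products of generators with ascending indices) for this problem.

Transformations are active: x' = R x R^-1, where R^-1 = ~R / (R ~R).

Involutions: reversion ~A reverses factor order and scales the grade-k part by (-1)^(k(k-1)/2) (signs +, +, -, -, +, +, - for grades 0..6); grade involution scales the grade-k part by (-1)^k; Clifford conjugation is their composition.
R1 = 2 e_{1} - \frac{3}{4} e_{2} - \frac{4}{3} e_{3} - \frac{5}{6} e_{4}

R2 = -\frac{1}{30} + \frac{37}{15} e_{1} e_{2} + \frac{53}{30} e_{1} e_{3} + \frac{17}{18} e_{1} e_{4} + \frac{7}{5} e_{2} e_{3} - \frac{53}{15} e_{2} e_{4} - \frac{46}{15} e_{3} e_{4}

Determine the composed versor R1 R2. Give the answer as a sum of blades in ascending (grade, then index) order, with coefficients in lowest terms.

Distribute over the terms of R1 (each basis-blade product reordered to ascending indices, repeated generators contracted through their squares):
(2 e_{1}) R2 = -\frac{1}{15} e_{1} + \frac{74}{15} e_{2} + \frac{53}{15} e_{3} + \frac{17}{9} e_{4} + \frac{14}{5} e_{1} e_{2} e_{3} - \frac{106}{15} e_{1} e_{2} e_{4} - \frac{92}{15} e_{1} e_{3} e_{4}
(-\frac{3}{4} e_{2}) R2 = \frac{37}{20} e_{1} + \frac{1}{40} e_{2} - \frac{21}{20} e_{3} + \frac{53}{20} e_{4} + \frac{53}{40} e_{1} e_{2} e_{3} + \frac{17}{24} e_{1} e_{2} e_{4} + \frac{23}{10} e_{2} e_{3} e_{4}
(-\frac{4}{3} e_{3}) R2 = \frac{106}{45} e_{1} + \frac{28}{15} e_{2} + \frac{2}{45} e_{3} + \frac{184}{45} e_{4} - \frac{148}{45} e_{1} e_{2} e_{3} + \frac{34}{27} e_{1} e_{3} e_{4} - \frac{212}{45} e_{2} e_{3} e_{4}
(-\frac{5}{6} e_{4}) R2 = \frac{85}{108} e_{1} - \frac{53}{18} e_{2} - \frac{23}{9} e_{3} + \frac{1}{36} e_{4} - \frac{37}{18} e_{1} e_{2} e_{4} - \frac{53}{36} e_{1} e_{3} e_{4} - \frac{7}{6} e_{2} e_{3} e_{4}
Summing the partial products and collecting blades:
Answer: \frac{133}{27} e_{1} + \frac{1397}{360} e_{2} - \frac{1}{36} e_{3} + \frac{779}{90} e_{4} + \frac{301}{360} e_{1} e_{2} e_{3} - \frac{3029}{360} e_{1} e_{2} e_{4} - \frac{3427}{540} e_{1} e_{3} e_{4} - \frac{161}{45} e_{2} e_{3} e_{4}


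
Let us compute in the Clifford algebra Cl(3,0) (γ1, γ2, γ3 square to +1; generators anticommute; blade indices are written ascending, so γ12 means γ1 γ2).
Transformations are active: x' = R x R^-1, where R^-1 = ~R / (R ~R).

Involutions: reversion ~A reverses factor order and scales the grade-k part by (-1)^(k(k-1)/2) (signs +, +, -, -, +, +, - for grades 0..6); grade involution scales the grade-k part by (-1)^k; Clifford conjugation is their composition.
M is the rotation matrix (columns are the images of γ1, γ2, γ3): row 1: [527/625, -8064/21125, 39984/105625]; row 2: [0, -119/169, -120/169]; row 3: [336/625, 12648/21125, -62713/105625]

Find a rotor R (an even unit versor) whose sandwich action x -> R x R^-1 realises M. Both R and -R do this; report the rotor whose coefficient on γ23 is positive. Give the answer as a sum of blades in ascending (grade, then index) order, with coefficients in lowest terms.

Method: write R = a + b12*γ12 + b13*γ13 + b23*γ23 with a^2 + b12^2 + b13^2 + b23^2 = 1 (so R^-1 = ~R). Expanding the columns R e_j ~R gives tr M = 4a^2 - 1 and, from the antisymmetric part, M21 - M12 = -4a*b12, M13 - M31 = 4a*b13, M32 - M23 = -4a*b23.
Here tr M = -1921/4225, so a^2 = (1 + tr M)/4 = 576/4225 and a = ±24/65. Taking a = 24/65: M21 - M12 = 8064/21125, M13 - M31 = -672/4225, M32 - M23 = 27648/21125, giving b12 = -84/325, b13 = -7/65, b23 = -288/325, i.e. R = 24/65 - 84/325*γ12 - 7/65*γ13 - 288/325*γ23.
Its γ23 coefficient is negative, so report the other preimage -R.
Answer: -24/65 + 84/325*γ12 + 7/65*γ13 + 288/325*γ23. Uniqueness: Spin(3) -> SO(3) maps R and -R to the same rotation of trace -1921/4225; fixing the sign of the γ23 coefficient removes the ambiguity.


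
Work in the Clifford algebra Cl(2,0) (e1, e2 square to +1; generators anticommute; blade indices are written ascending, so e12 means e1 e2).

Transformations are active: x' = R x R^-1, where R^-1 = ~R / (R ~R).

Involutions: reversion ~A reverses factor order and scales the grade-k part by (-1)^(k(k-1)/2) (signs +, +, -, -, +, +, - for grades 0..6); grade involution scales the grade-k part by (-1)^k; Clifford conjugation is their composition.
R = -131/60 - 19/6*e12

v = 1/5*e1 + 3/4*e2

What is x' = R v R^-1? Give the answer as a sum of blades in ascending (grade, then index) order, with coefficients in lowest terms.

~R = -131/60 + 19/6*e12, and R ~R = 53261/3600, so R^-1 = ~R / (53261/3600).
R v = -1687/600*e1 - 241/240*e2
Answer: 696/1105*e1 - 401/884*e2


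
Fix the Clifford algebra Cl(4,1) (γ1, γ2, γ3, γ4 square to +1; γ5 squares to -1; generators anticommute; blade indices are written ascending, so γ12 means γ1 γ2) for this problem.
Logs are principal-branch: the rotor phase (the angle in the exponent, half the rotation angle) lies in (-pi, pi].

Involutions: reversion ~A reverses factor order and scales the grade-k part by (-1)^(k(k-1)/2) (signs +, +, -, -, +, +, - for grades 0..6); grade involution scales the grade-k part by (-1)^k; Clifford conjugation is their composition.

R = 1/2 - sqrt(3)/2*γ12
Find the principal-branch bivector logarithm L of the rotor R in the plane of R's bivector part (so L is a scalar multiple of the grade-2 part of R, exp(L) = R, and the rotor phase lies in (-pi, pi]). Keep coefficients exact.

The scalar part of R is 1/2, which fixes the principal-branch rotor phase; the unit plane is then the bivector part divided by the sine of that phase, and L is that plane scaled by the phase.
Concretely: cos(phase) = 1/2 gives phase = ±pi/3, and since phase/sin(phase) is even the sign is immaterial: L = (phase/sin(phase)) * <R>_2 = (2*sqrt(3)*pi/9) * <R>_2.
Answer: -pi/3*γ12


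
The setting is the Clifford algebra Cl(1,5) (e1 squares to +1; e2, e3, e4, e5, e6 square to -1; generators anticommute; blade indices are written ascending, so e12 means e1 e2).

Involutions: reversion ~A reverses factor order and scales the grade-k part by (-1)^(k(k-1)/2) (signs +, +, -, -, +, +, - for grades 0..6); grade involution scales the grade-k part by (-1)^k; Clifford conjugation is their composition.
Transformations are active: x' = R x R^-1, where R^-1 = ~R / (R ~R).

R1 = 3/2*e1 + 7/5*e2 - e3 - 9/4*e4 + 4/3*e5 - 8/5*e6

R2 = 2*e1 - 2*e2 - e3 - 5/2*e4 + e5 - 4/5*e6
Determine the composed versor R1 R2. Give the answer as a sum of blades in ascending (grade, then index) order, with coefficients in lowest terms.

Distribute over the terms of R1 (each basis-blade product reordered to ascending indices, repeated generators contracted through their squares):
(3/2*e1) R2 = 3 - 3*e12 - 3/2*e13 - 15/4*e14 + 3/2*e15 - 6/5*e16
(7/5*e2) R2 = 14/5 - 14/5*e12 - 7/5*e23 - 7/2*e24 + 7/5*e25 - 28/25*e26
(-e3) R2 = -1 + 2*e13 - 2*e23 + 5/2*e34 - e35 + 4/5*e36
(-9/4*e4) R2 = -45/8 + 9/2*e14 - 9/2*e24 - 9/4*e34 - 9/4*e45 + 9/5*e46
(4/3*e5) R2 = -4/3 - 8/3*e15 + 8/3*e25 + 4/3*e35 + 10/3*e45 - 16/15*e56
(-8/5*e6) R2 = -32/25 + 16/5*e16 - 16/5*e26 - 8/5*e36 - 4*e46 + 8/5*e56
Summing the partial products and collecting blades:
Answer: -2063/600 - 29/5*e12 + 1/2*e13 + 3/4*e14 - 7/6*e15 + 2*e16 - 17/5*e23 - 8*e24 + 61/15*e25 - 108/25*e26 + 1/4*e34 + 1/3*e35 - 4/5*e36 + 13/12*e45 - 11/5*e46 + 8/15*e56


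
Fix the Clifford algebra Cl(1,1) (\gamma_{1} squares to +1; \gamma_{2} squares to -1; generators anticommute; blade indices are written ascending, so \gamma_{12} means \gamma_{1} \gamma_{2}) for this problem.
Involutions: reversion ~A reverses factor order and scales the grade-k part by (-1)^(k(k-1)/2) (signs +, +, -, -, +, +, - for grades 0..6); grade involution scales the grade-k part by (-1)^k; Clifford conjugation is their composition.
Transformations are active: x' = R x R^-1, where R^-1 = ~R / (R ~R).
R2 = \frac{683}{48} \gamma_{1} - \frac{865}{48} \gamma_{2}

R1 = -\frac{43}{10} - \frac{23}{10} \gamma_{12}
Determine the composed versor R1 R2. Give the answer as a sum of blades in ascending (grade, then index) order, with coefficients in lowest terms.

Distribute over the terms of R1 (each basis-blade product reordered to ascending indices, repeated generators contracted through their squares):
(-\frac{43}{10}) R2 = -\frac{29369}{480} \gamma_{1} + \frac{7439}{96} \gamma_{2}
(-\frac{23}{10} \gamma_{12}) R2 = -\frac{3979}{96} \gamma_{1} + \frac{15709}{480} \gamma_{2}
Summing the partial products and collecting blades:
Answer: -\frac{3079}{30} \gamma_{1} + \frac{6613}{60} \gamma_{2}


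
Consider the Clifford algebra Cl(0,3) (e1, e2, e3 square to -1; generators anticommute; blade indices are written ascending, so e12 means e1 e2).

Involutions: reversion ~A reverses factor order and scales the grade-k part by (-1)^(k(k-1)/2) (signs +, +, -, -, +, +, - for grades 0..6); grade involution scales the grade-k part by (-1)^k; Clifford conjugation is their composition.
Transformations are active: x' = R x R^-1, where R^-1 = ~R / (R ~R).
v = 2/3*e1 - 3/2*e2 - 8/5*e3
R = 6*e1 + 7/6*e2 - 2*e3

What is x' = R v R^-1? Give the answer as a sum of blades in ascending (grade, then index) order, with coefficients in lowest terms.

~R = 6*e1 + 7/6*e2 - 2*e3, and R ~R = -1489/36, so R^-1 = ~R / (-1489/36).
R v = -109/20 - 88/9*e12 - 124/15*e13 - 73/15*e23
Answer: 20426/22335*e1 + 26913/14890*e2 + 7988/7445*e3


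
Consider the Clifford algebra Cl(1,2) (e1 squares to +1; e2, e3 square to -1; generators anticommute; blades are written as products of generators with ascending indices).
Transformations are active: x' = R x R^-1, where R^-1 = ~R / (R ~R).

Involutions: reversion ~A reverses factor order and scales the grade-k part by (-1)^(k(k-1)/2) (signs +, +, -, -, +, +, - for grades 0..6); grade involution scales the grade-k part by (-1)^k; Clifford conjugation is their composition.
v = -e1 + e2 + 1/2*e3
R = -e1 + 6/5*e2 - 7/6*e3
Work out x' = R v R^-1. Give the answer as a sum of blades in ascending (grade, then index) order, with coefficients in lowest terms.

~R = -e1 + 6/5*e2 - 7/6*e3, and R ~R = -1621/900, so R^-1 = ~R / (-1621/900).
R v = 23/60 + 1/5*e1 e2 - 5/3*e1 e3 + 53/30*e2 e3
Answer: 2311/1621*e1 - 2449/1621*e2 - 11/3242*e3


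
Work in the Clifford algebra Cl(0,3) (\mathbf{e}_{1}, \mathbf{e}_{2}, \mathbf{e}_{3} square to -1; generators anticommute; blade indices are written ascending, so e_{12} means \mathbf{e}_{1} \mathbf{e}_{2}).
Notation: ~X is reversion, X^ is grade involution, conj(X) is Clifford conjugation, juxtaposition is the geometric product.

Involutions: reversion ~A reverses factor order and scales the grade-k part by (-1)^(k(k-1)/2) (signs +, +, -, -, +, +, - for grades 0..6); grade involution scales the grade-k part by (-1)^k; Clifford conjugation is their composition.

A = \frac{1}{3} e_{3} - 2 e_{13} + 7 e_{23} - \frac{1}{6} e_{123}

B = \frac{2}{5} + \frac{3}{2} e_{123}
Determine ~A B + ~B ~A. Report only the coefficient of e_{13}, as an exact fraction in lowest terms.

first term: \frac{1}{4} + \frac{21}{2} e_{1} + 3 e_{2} + \frac{2}{15} e_{3} - \frac{1}{2} e_{12} + \frac{4}{5} e_{13} - \frac{14}{5} e_{23} + \frac{1}{15} e_{123}
second term: -\frac{1}{4} - \frac{21}{2} e_{1} - 3 e_{2} + \frac{2}{15} e_{3} + \frac{1}{2} e_{12} + \frac{4}{5} e_{13} - \frac{14}{5} e_{23} + \frac{1}{15} e_{123}
Answer: \frac{8}{5}


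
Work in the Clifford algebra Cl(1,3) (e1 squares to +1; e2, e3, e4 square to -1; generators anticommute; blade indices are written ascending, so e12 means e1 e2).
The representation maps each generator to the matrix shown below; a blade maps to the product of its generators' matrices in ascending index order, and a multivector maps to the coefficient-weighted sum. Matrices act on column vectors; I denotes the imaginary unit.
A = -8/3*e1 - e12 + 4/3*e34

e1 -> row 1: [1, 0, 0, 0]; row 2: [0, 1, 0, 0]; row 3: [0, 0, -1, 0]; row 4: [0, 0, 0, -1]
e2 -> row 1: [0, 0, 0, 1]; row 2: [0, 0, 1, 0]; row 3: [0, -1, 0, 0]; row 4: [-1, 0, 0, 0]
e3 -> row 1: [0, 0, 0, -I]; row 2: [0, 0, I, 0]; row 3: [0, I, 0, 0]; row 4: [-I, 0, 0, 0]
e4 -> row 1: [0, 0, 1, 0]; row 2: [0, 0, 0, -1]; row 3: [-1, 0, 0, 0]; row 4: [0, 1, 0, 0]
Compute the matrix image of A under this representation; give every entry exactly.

Bivector images (products of the table entries): rho(e12) = rho(e1)rho(e2) = row 1: [0, 0, 0, 1]; row 2: [0, 0, 1, 0]; row 3: [0, 1, 0, 0]; row 4: [1, 0, 0, 0]; rho(e34) = rho(e3)rho(e4) = row 1: [0, -I, 0, 0]; row 2: [-I, 0, 0, 0]; row 3: [0, 0, 0, -I]; row 4: [0, 0, -I, 0].
M = (-8/3)*rho(e1) + (-1)*rho(e12) + (4/3)*rho(e34), summed entrywise:
Answer: row 1: [-8/3, -4*I/3, 0, -1]; row 2: [-4*I/3, -8/3, -1, 0]; row 3: [0, -1, 8/3, -4*I/3]; row 4: [-1, 0, -4*I/3, 8/3]


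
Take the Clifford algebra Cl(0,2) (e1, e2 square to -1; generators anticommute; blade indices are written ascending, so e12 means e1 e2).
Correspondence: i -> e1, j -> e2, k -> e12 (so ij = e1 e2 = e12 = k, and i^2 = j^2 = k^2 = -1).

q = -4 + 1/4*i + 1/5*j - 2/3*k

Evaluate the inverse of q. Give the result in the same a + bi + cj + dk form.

In blades: q = -4 + 1/4*e1 + 1/5*e2 - 2/3*e12.
With qbar = -4 - 1/4*e1 - 1/5*e2 + 2/3*e12 (scalar fixed, mapped units negated), q qbar = 59569/3600 (the sum of squared coefficients), so q^-1 = qbar / (59569/3600) = -14400/59569 - 900/59569*e1 - 720/59569*e2 + 2400/59569*e12; translating back:
Answer: -14400/59569 - 900/59569*i - 720/59569*j + 2400/59569*k


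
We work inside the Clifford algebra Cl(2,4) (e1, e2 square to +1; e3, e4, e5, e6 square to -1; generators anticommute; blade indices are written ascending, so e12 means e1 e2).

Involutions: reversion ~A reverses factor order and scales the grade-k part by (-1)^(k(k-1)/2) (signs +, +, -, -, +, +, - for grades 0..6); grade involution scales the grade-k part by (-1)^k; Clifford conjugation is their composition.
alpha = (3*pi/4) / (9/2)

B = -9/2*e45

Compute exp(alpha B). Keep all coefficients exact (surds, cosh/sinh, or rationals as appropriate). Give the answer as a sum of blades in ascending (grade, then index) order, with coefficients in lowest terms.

B^2 = (-9/2)^2*(e45)^2 = 81/4*(-1) = -81/4 (a basis 2-blade squares to minus the product of its generators' squares).
B^2 = -81/4 — since the square is negative, the closed form is circular: l = 9/2, alpha*l = 3*pi/4, so exp(alpha B) = cos(3*pi/4) + (sin(3*pi/4)/(9/2))*B = -sqrt(2)/2 + (sqrt(2)/9)*B.
Answer: -sqrt(2)/2 - sqrt(2)/2*e45


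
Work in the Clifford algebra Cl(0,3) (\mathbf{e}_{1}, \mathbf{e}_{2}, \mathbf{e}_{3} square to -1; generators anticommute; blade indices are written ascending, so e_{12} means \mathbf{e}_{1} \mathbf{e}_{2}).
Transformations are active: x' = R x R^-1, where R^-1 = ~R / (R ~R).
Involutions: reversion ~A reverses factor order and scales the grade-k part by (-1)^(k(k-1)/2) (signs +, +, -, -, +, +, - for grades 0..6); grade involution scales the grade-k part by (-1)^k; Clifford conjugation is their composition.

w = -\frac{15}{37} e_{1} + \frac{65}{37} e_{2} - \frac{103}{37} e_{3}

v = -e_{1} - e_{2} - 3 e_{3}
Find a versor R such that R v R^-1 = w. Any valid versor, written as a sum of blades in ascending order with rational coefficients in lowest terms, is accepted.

Equal squares first: v^2 = w^2 = -11. Then v + w = -\frac{52}{37} e_{1} + \frac{28}{37} e_{2} - \frac{214}{37} e_{3} is a versor taking v to w, provided it is invertible.
Answer: -\frac{52}{37} e_{1} + \frac{28}{37} e_{2} - \frac{214}{37} e_{3}


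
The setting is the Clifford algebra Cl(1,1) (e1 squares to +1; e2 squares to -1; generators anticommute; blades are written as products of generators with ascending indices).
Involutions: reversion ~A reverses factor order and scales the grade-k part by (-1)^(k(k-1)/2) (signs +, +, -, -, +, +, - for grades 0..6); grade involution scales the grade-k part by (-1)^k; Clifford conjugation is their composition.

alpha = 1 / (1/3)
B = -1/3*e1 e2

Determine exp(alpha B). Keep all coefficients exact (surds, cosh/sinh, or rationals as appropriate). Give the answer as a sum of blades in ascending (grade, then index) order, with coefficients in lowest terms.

B^2 = (-1/3)^2*(e1 e2)^2 = 1/9*(+1) = 1/9 (a basis 2-blade squares to minus the product of its generators' squares).
B^2 = 1/9 — B^2 > 0, so the exponential closes hyperbolically: l = 1/3, alpha*l = 1, so exp(alpha B) = cosh(1) + (sinh(1)/(1/3))*B = cosh(1) + (3*sinh(1))*B.
Answer: cosh(1) - sinh(1)*e1 e2


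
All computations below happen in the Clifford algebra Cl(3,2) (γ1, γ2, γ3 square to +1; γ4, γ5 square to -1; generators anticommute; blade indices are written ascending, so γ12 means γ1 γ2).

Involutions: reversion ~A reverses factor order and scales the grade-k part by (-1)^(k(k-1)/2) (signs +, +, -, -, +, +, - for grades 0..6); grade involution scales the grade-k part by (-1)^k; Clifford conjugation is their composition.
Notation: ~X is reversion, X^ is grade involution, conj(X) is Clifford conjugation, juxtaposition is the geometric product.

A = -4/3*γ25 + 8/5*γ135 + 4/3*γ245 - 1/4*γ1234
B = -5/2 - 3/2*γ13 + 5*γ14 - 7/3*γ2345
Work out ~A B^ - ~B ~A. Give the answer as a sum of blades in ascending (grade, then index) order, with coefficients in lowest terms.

first term: -28/9*γ3 - 12/5*γ5 + 7/12*γ15 - 5/4*γ23 + 3/8*γ24 - 10/3*γ25 - 28/9*γ34 - 56/15*γ124 + 20/3*γ125 + 4*γ135 + 10/3*γ245 + 8*γ345 + 5/8*γ1234 + 2*γ1235 - 20/3*γ1245 - 2*γ12345
second term: 28/9*γ3 + 12/5*γ5 - 7/12*γ15 + 5/4*γ23 - 3/8*γ24 - 10/3*γ25 - 28/9*γ34 - 56/15*γ124 + 20/3*γ125 + 4*γ135 + 10/3*γ245 + 8*γ345 + 5/8*γ1234 - 2*γ1235 + 20/3*γ1245 + 2*γ12345
Answer: -56/9*γ3 - 24/5*γ5 + 7/6*γ15 - 5/2*γ23 + 3/4*γ24 + 4*γ1235 - 40/3*γ1245 - 4*γ12345
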